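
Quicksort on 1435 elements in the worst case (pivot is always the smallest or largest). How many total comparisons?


In the worst case, each partition step picks the worst pivot:
  Partition 1: 1434 comparisons (n-1 elements to compare)
  Partition 2: 1433 comparisons
  Partition 3: 1432 comparisons
  Partition 4: 1431 comparisons
  Partition 5: 1430 comparisons
  ...
  Last partition: 0 comparisons
Total = (n-1) + (n-2) + ... + 1 + 0 = n*(n-1)/2
= 1435*1434/2 = 1028895


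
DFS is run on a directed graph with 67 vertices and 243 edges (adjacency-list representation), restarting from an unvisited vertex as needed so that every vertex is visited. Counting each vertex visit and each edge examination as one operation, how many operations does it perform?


A full DFS traversal processes each vertex exactly once (push/pop on stack).
Each directed edge is examined once.
V = 67, E = 243
V + E = 310


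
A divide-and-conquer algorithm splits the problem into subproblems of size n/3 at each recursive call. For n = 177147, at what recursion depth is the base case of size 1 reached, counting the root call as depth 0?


At each depth, the problem size is divided by 3:
  Depth 0: problem size = 177147
  Depth 1: problem size = 59049
  Depth 2: problem size = 19683
  Depth 3: problem size = 6561
  Depth 4: problem size = 2187
  Depth 5: problem size = 729
  Depth 6: problem size = 243
  Depth 7: problem size = 81
  Depth 8: problem size = 27
  Depth 9: problem size = 9
  Depth 10: problem size = 3
  Depth 11: problem size = 1 (base case)
The base case is reached at depth log_3(177147) = 11 (the tree has 12 levels counting depth 0, but the depth asked for is 11).
Recursion depth = 11


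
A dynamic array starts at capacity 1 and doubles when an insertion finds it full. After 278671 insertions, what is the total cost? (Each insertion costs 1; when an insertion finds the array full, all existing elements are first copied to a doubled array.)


Insertion cost: 278671 (one per element)
Resizes occur just before inserting elements 2, 3, 5, 9, ...
Elements copied at each resize: 1 + 2 + 4 + 8 + 16 + 32 + 64 + 128 + 256 + 512 + 1024 + 2048 + 4096 + 8192 + 16384 + 32768 + 65536 + 131072 + 262144
Sum of copies = 524287 (geometric series: 2^k - 1)
Total = 278671 + 524287 = 802958


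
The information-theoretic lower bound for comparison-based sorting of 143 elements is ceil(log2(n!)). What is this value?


A binary decision tree of height h has at most 2^h leaves and needs at least n! of them, so h >= ceil(log2(n!)).
143! is far too large to multiply out, so use Stirling's series:
  ln(n!) ~ n ln n - n + (1/2) ln(2 pi n) + 1/(12n)  (error below 1/(360 n^3), negligible here)
  ln(143) = 4.9628446
  n ln n = 143 * 4.9628446 = 709.6868
  (1/2) ln(2 pi * 143) = (1/2) ln(898.4955) = 3.4004
  1/(12*143) = 0.0006
  ln(143!) ~ 709.6868 - 143 + 3.4004 + 0.0006 = 570.0878
Convert to base 2: log2(143!) = 570.0878 / ln 2 = 570.0878 / 0.69314718 = 822.4628
ceil(822.4628) = 823


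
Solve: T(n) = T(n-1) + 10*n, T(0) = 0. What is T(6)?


Expanding the recurrence:
T(6) = T(5) + 10*6
       = T(4) + 10*5 + 10*6
       ...
       = T(0) + 10*(1 + 2 + ... + 6)
       = 0 + 10 * 6*7/2
       = 0 + 10 * 21
       = 0 + 210 = 210


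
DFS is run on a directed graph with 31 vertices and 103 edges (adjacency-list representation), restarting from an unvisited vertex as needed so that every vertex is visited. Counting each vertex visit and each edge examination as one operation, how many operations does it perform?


A full DFS traversal processes each vertex exactly once (push/pop on stack).
Each directed edge is examined once.
V = 31, E = 103
V + E = 134


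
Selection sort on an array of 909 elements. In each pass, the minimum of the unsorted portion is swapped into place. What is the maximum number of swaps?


Selection sort performs one swap per pass:
  Pass 1: find min in positions 0 to 908, swap with position 0
  Pass 2: find min in positions 1 to 908, swap with position 1
  Pass 3: find min in positions 2 to 908, swap with position 2
  Pass 4: find min in positions 3 to 908, swap with position 3
  Pass 5: find min in positions 4 to 908, swap with position 4
  ... (903 more passes)
Total passes (and swaps) = n - 1 = 909 - 1 = 908


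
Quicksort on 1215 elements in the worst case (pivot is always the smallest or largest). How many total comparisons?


In the worst case, each partition step picks the worst pivot:
  Partition 1: 1214 comparisons (n-1 elements to compare)
  Partition 2: 1213 comparisons
  Partition 3: 1212 comparisons
  Partition 4: 1211 comparisons
  Partition 5: 1210 comparisons
  ...
  Last partition: 0 comparisons
Total = (n-1) + (n-2) + ... + 1 + 0 = n*(n-1)/2
= 1215*1214/2 = 737505


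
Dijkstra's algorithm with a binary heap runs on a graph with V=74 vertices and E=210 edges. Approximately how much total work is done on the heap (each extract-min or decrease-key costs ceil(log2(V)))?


Dijkstra with a binary heap: each vertex is extracted once, each edge may relax once.
Each heap operation costs O(log V).
V + E = 74 + 210 = 284
ceil(log2(74)) = 7 (since 2^6 = 64 < 74 <= 128 = 2^7)
Total heap work = (V+E) * ceil(log2(V)) = 284 * 7 = 1988


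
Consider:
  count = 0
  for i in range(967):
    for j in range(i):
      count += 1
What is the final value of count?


For each i, the inner loop runs i times:
  i=0: inner runs 0 times
  i=1: inner runs 1 time
  i=2: inner runs 2 times
  i=3: inner runs 3 times
  i=4: inner runs 4 times
  i=5: inner runs 5 times
  i=6: inner runs 6 times
  i=7: inner runs 7 times
  ...
Total = 0 + 1 + 2 + ... + 966 = 967*(967-1)/2 = 467061


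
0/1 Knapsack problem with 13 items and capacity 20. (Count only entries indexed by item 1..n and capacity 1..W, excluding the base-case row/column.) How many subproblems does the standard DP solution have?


The DP table is indexed by (item, capacity).
Rows: 13 items
Columns: 20 capacity values (1 to W)
Total subproblems = 13 * 20 = 260


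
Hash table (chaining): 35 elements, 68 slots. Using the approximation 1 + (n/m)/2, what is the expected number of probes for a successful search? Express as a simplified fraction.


Computing expected probes:
alpha = 35/68
= 1 + alpha/2
= 1 + 35/(2*68)
= (2*68 + 35) / (2*68)
= 171/136


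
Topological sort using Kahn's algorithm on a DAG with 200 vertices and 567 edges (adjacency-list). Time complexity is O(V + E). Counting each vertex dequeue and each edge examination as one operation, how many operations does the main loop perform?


Kahn's algorithm:
  1. Compute in-degrees: O(V + E)
  2. Process queue: each vertex dequeued once (O(V))
     each edge examined once (O(E))
Total = V + E = 200 + 567 = 767


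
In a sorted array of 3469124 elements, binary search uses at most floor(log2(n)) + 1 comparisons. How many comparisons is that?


Halving sequence: 3469124 -> 1734562 -> 867281 -> 433640 -> 216820 -> 108410 -> 54205 -> 27102 -> 13551 -> 6775 -> 3387 -> 1693 -> 846 -> 423 -> 211 -> 105 -> 52 -> 26 -> 13 -> 6 -> 3 -> 1
Number of halvings = 21
Max comparisons = 21 + 1 = 22


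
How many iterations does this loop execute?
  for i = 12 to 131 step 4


The loop variable i takes values starting at 12 and increments by 4 each iteration.
Sequence: i = 12, 16, 20, 24, 28, 32, 36, 40, 44, ...
The upper bound 131 is inclusive, so the count is floor((last - first) / step) + 1:
floor((131 - 12) / 4) + 1 = floor(119/4) + 1 = 29 + 1 = 30


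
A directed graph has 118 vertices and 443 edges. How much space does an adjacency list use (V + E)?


Adjacency list: one list head per vertex + one entry per edge
Vertex heads: 118
Edge entries: 443
Total = 118 + 443 = 561


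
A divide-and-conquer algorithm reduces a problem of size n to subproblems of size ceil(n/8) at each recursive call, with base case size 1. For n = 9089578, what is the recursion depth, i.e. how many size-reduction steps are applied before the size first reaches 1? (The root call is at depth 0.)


Each step divides the size by 8 (rounding up); after k steps the size is ceil(n/8^k), which equals 1 exactly when 8^k >= n.
So the depth is the smallest k with 8^k >= 9089578, i.e. ceil(log_8(9089578)).
8^7 = 2097152 < 9089578 <= 16777216 = 8^8
Recursion depth = 8


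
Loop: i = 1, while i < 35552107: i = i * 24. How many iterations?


i multiplies by 24 each step:
i = 1 -> 24 -> 576 -> 13824 -> 331776 -> 7962624 -> 191102976 (stop)
Iterations = ceil(log_24(35552107)) = 6


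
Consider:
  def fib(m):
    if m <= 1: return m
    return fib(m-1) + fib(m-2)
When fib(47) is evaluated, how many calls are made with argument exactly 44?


Let N(m) = number of times fib(m) is called while evaluating fib(47).
N(47) = 1 (the initial call).
N(46) = 1 (only fib(47) calls it).
For 1 <= m <= 45: fib(m) is called by fib(m+1) and fib(m+2), so
  N(m) = N(m+1) + N(m+2).
fib(0) is called only by fib(2), so N(0) = N(2).
Walk down from m=47:
  N(47)=1, N(46)=1, N(45)=2, N(44)=3
N(44) = 3


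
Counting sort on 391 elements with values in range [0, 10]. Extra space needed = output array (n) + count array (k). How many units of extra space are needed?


Output array size: 391 (to store sorted result)
Count array size: 11 (one slot per possible value, range 0 to 10)
Total extra space = 391 + 11 = 402


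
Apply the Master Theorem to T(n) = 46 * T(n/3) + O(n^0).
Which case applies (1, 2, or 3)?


The Master Theorem: T(n) = a*T(n/b) + O(n^c)
  a = 46, b = 3, c = 0
log_b(a) = log_3(46) ~ 3.485
Compare b^c with a: 3^0 = 1 < 46, so c < log_b(a).
Since c < log_b(a), Case 1 applies.
T(n) = O(n^(log_3 46)) ~ O(n^3.485)
Master Theorem case = 1


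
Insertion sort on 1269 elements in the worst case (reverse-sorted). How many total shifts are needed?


In the worst case (reverse-sorted), each element shifts past all previous:
  Element 1: 1 shifts
  Element 2: 2 shifts
  Element 3: 3 shifts
  Element 4: 4 shifts
  Element 5: 5 shifts
  ...
  Element 1268: 1268 shifts
Total = 1 + 2 + ... + 1268
= 1269*(1269-1)/2 = 804546


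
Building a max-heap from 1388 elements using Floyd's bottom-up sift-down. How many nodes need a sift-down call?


In a heap of 1388 elements (0-indexed array):
  Last element index: 1387
  Parent of last element: floor((1387 - 1) / 2) = 693
  Internal nodes: indices 0 to 693
  Count = floor(1388/2) = 694


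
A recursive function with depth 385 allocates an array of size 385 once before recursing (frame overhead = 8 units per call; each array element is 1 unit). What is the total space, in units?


Array allocation: 385 units (allocated once)
Stack frames: 385 deep * 8 per frame = 3080 units
Total = 385 + 3080 = 3465


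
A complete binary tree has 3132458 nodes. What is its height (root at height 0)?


In a complete binary tree, level k holds nodes 2^k .. 2^(k+1)-1 (1-indexed).
Height = floor(log2(n)) = floor(log2(3132458)) = 21
Check: 2^21 = 2097152 <= 3132458 < 4194304 = 2^22


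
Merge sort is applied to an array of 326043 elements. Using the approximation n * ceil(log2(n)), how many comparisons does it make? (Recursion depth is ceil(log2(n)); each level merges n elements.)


Merge sort divides the array into halves recursively.
Number of levels = ceil(log2(326043)) = 19
At each level, approximately n = 326043 comparisons are needed for merging.
Total comparisons ~ n * ceil(log2(n)) = 326043 * 19 = 6194817


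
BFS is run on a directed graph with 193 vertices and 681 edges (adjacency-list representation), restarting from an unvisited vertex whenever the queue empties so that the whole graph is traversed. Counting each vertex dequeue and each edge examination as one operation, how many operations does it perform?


A full BFS traversal dequeues each vertex exactly once and examines each directed edge exactly once.
V = 193 (vertex processing cost)
E = 681 (edge examination cost)
Total operations proportional to V + E = 193 + 681 = 874


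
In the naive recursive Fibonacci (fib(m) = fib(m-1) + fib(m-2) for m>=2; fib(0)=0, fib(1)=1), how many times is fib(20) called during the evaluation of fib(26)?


Let N(m) = number of times fib(m) is called while evaluating fib(26).
N(26) = 1 (the initial call).
N(25) = 1 (only fib(26) calls it).
For 1 <= m <= 24: fib(m) is called by fib(m+1) and fib(m+2), so
  N(m) = N(m+1) + N(m+2).
fib(0) is called only by fib(2), so N(0) = N(2).
Walk down from m=26:
  N(26)=1, N(25)=1, N(24)=2, N(23)=3, N(22)=5, N(21)=8, N(20)=13
N(20) = 13


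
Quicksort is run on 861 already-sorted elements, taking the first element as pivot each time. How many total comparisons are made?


Sum of comparisons per partition:
860 + 859 + ... + 1 + 0
= 861 * (861 - 1) / 2
= 861 * 860 / 2
= 370230


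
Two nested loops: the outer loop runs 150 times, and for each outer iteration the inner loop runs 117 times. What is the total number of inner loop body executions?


Outer loop: 150 iterations
Inner loop: 117 iterations per outer iteration
Total = 150 * 117 = 17550


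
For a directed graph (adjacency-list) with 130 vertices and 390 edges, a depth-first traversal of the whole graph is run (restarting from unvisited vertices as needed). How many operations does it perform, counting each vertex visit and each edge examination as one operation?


A full DFS traversal visits each vertex once and examines each edge once.
V = 130
E = 390
Sum = 130 + 390 = 520


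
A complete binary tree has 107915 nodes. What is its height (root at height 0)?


In a complete binary tree, level k holds nodes 2^k .. 2^(k+1)-1 (1-indexed).
Height = floor(log2(n)) = floor(log2(107915)) = 16
Check: 2^16 = 65536 <= 107915 < 131072 = 2^17


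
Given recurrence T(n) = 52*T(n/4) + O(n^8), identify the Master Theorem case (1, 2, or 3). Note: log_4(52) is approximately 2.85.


Master Theorem parameters: a=52, b=4, c=8
log_b(a) = 2.85
Compare b^c with a: 4^8 = 65536 > 52, so c > log_b(a).
Comparing c=8 vs log_b(a)=2.85:
8 > 2.85 => Case 3
Result: T(n) = O(n^8)
Master Theorem case = 3


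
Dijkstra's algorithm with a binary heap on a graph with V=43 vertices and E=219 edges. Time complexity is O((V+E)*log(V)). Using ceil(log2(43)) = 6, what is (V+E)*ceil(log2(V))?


Dijkstra with a binary heap: each vertex is extracted once, each edge may relax once.
Each heap operation costs O(log V).
V + E = 43 + 219 = 262
ceil(log2(43)) = 6 (since 2^5 = 32 < 43 <= 64 = 2^6)
Total heap work = (V+E) * ceil(log2(V)) = 262 * 6 = 1572


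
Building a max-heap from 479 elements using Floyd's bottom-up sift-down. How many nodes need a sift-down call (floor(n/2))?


In a heap of 479 elements (0-indexed array):
  Last element index: 478
  Parent of last element: floor((478 - 1) / 2) = 238
  Internal nodes: indices 0 to 238
  Count = floor(479/2) = 239


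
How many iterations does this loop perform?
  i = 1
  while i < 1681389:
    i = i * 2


The loop variable doubles each iteration:
i = 1 -> 2 -> 4 -> 8 -> 16 -> 32 -> 64 -> 128 -> 256 -> 512 -> 1024 -> 2048 -> 4096 -> 8192 -> 16384 -> 32768 -> 65536 -> 131072 -> 262144 -> 524288 -> 1048576 -> 2097152 (stop, 2097152 >= 1681389)
Number of doublings = ceil(log2(1681389)) = 21


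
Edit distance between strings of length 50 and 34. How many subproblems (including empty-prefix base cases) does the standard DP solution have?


The table includes base cases (empty prefixes).
Rows: (m+1) = 51
Columns: (n+1) = 35
Total = 51 * 35 = 1785


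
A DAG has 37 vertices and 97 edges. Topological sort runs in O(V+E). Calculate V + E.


V = 37 (vertex processing)
E = 97 (edge processing)
V + E = 37 + 97 = 134


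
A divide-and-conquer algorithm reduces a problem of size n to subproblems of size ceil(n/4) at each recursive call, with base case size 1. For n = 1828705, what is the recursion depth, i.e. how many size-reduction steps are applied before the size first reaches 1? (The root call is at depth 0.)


Each step divides the size by 4 (rounding up); after k steps the size is ceil(n/4^k), which equals 1 exactly when 4^k >= n.
So the depth is the smallest k with 4^k >= 1828705, i.e. ceil(log_4(1828705)).
4^10 = 1048576 < 1828705 <= 4194304 = 4^11
Recursion depth = 11


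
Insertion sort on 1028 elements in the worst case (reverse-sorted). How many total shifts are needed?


In the worst case (reverse-sorted), each element shifts past all previous:
  Element 1: 1 shifts
  Element 2: 2 shifts
  Element 3: 3 shifts
  Element 4: 4 shifts
  Element 5: 5 shifts
  ...
  Element 1027: 1027 shifts
Total = 1 + 2 + ... + 1027
= 1028*(1028-1)/2 = 527878


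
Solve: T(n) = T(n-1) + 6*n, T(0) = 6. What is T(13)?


Expanding the recurrence:
T(13) = T(12) + 6*13
       = T(11) + 6*12 + 6*13
       ...
       = T(0) + 6*(1 + 2 + ... + 13)
       = 6 + 6 * 13*14/2
       = 6 + 6 * 91
       = 6 + 546 = 552


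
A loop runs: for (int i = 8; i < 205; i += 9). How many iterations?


Loop starts at i = 8, increments by 9, stops when i >= 205.
Number of iterations = ceil((205 - 8) / 9)
= ceil(197 / 9)
= 22


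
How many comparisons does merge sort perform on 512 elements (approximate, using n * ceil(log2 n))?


Recursion depth: ceil(log2(512)) = 9
Each recursion level merges n = 512 elements
Total = 512 * 9 = 4608


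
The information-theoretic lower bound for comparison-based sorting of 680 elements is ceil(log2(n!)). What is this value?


A binary decision tree of height h has at most 2^h leaves and needs at least n! of them, so h >= ceil(log2(n!)).
680! is far too large to multiply out, so use Stirling's series:
  ln(n!) ~ n ln n - n + (1/2) ln(2 pi n) + 1/(12n)  (error below 1/(360 n^3), negligible here)
  ln(680) = 6.5220928
  n ln n = 680 * 6.5220928 = 4435.0231
  (1/2) ln(2 pi * 680) = (1/2) ln(4272.5660) = 4.1800
  1/(12*680) = 0.0001
  ln(680!) ~ 4435.0231 - 680 + 4.1800 + 0.0001 = 3759.2032
Convert to base 2: log2(680!) = 3759.2032 / ln 2 = 3759.2032 / 0.69314718 = 5423.3838
ceil(5423.3838) = 5424


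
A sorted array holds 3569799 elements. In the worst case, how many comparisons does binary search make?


Halving sequence: 3569799 -> 1784899 -> 892449 -> 446224 -> 223112 -> 111556 -> 55778 -> 27889 -> 13944 -> 6972 -> 3486 -> 1743 -> 871 -> 435 -> 217 -> 108 -> 54 -> 27 -> 13 -> 6 -> 3 -> 1
Number of halvings = 21
Max comparisons = 21 + 1 = 22


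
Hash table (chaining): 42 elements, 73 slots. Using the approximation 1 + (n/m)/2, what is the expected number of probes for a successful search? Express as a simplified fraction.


Computing expected probes:
alpha = 42/73
= 1 + alpha/2
= 1 + 42/(2*73)
= (2*73 + 42) / (2*73)
= 188/146 = 94/73


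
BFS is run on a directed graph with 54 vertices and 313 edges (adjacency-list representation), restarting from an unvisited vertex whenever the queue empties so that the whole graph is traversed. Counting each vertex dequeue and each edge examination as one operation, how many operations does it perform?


A full BFS traversal dequeues each vertex exactly once and examines each directed edge exactly once.
V = 54 (vertex processing cost)
E = 313 (edge examination cost)
Total operations proportional to V + E = 54 + 313 = 367


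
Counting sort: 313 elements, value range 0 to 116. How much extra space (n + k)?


n = 313 (output array)
k = 117 (count array for 117 distinct values)
Extra space = 313 + 117 = 430


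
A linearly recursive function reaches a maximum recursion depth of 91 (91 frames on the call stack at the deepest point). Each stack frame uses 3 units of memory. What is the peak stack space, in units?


Maximum recursion depth = 91 frames
Memory per frame = 3 units
Total stack space = depth * frame_size
= 91 * 3 = 273


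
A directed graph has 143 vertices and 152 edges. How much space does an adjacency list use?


Adjacency list: one list head per vertex + one entry per edge
Vertex heads: 143
Edge entries: 152
Total = 143 + 152 = 295


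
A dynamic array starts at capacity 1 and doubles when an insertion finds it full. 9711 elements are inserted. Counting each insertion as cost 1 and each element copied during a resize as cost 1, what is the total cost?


n = 9711
Insertion costs: 9711
Resizes copy 1, 2, 4, ... up to the largest power of 2 that is <= n-1 = 9710, i.e. 8192.
Copy costs = 1 + 2 + 4 + 8 + 16 + 32 + 64 + 128 + 256 + 512 + 1024 + 2048 + 4096 + 8192 = 16383
Total = 9711 + 16383 = 26094


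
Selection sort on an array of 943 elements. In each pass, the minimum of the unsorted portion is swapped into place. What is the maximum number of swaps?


Selection sort performs one swap per pass:
  Pass 1: find min in positions 0 to 942, swap with position 0
  Pass 2: find min in positions 1 to 942, swap with position 1
  Pass 3: find min in positions 2 to 942, swap with position 2
  Pass 4: find min in positions 3 to 942, swap with position 3
  Pass 5: find min in positions 4 to 942, swap with position 4
  ... (937 more passes)
Total passes (and swaps) = n - 1 = 943 - 1 = 942


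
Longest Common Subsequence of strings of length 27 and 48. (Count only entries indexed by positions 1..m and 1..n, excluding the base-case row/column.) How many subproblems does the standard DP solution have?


DP table indexed by positions in both strings.
First string: 27 positions
Second string: 48 positions
Total = 27 * 48 = 1296


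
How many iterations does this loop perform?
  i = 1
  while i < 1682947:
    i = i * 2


The loop variable doubles each iteration:
i = 1 -> 2 -> 4 -> 8 -> 16 -> 32 -> 64 -> 128 -> 256 -> 512 -> 1024 -> 2048 -> 4096 -> 8192 -> 16384 -> 32768 -> 65536 -> 131072 -> 262144 -> 524288 -> 1048576 -> 2097152 (stop, 2097152 >= 1682947)
Number of doublings = ceil(log2(1682947)) = 21


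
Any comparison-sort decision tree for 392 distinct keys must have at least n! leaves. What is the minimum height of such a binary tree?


A binary decision tree of height h has at most 2^h leaves and needs at least n! of them, so h >= ceil(log2(n!)).
392! is far too large to multiply out, so use Stirling's series:
  ln(n!) ~ n ln n - n + (1/2) ln(2 pi n) + 1/(12n)  (error below 1/(360 n^3), negligible here)
  ln(392) = 5.9712618
  n ln n = 392 * 5.9712618 = 2340.7346
  (1/2) ln(2 pi * 392) = (1/2) ln(2463.0086) = 3.9046
  1/(12*392) = 0.0002
  ln(392!) ~ 2340.7346 - 392 + 3.9046 + 0.0002 = 1952.6394
Convert to base 2: log2(392!) = 1952.6394 / ln 2 = 1952.6394 / 0.69314718 = 2817.0632
ceil(2817.0632) = 2818


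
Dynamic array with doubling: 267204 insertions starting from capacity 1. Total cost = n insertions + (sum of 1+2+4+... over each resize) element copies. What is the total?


n = 267204
Insertion costs: 267204
Resizes copy 1, 2, 4, ... up to the largest power of 2 that is <= n-1 = 267203, i.e. 262144.
Copy costs = 1 + 2 + 4 + 8 + 16 + 32 + 64 + 128 + 256 + 512 + 1024 + 2048 + 4096 + 8192 + 16384 + 32768 + 65536 + 131072 + 262144 = 524287
Total = 267204 + 524287 = 791491


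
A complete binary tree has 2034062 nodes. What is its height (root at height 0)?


In a complete binary tree, level k holds nodes 2^k .. 2^(k+1)-1 (1-indexed).
Height = floor(log2(n)) = floor(log2(2034062)) = 20
Check: 2^20 = 1048576 <= 2034062 < 2097152 = 2^21


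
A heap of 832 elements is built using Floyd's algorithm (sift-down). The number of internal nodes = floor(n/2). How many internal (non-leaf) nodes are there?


Leaf nodes occupy roughly half the array.
Sift-down is called for each internal node, starting from the last one.
Internal nodes = floor(n/2) = floor(832/2) = 416


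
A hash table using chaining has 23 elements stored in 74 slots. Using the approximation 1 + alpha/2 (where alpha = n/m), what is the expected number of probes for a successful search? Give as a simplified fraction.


Load factor alpha = n/m = 23/74
Expected probes = 1 + alpha/2 = 1 + 23/(2*74)
= 1 + 23/148
= 148/148 + 23/148
= 171/148


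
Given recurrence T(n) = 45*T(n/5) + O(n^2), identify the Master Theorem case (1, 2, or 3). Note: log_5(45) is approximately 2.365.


Master Theorem parameters: a=45, b=5, c=2
log_b(a) = 2.365
Compare b^c with a: 5^2 = 25 < 45, so c < log_b(a).
Comparing c=2 vs log_b(a)=2.365:
2 < 2.365 => Case 1
Result: T(n) = O(n^(log_5 45)) ~ O(n^2.365)
Master Theorem case = 1


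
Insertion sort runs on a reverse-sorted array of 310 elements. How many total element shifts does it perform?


Sum of shifts = 1 + 2 + 3 + ... + 309
= 310 * 309 / 2
= 95790 / 2
= 47895


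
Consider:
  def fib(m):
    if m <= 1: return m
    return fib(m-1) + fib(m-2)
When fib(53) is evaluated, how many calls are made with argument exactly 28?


Let N(m) = number of times fib(m) is called while evaluating fib(53).
N(53) = 1 (the initial call).
N(52) = 1 (only fib(53) calls it).
For 1 <= m <= 51: fib(m) is called by fib(m+1) and fib(m+2), so
  N(m) = N(m+1) + N(m+2).
fib(0) is called only by fib(2), so N(0) = N(2).
Walk down from m=53:
  N(53)=1, N(52)=1, N(51)=2, N(50)=3, N(49)=5, N(48)=8, N(47)=13, N(46)=21, N(45)=34, N(44)=55, N(43)=89, N(42)=144, N(41)=233, N(40)=377, N(39)=610, N(38)=987, N(37)=1597, N(36)=2584, N(35)=4181, N(34)=6765, N(33)=10946, N(32)=17711, N(31)=28657, N(30)=46368, N(29)=75025, N(28)=121393
N(28) = 121393


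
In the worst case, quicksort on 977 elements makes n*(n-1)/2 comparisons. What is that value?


Sum of comparisons per partition:
976 + 975 + ... + 1 + 0
= 977 * (977 - 1) / 2
= 977 * 976 / 2
= 476776


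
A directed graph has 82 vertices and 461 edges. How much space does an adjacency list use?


Adjacency list: one list head per vertex + one entry per edge
Vertex heads: 82
Edge entries: 461
Total = 82 + 461 = 543


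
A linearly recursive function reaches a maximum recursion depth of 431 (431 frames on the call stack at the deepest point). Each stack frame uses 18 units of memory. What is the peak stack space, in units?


Maximum recursion depth = 431 frames
Memory per frame = 18 units
Total stack space = depth * frame_size
= 431 * 18 = 7758


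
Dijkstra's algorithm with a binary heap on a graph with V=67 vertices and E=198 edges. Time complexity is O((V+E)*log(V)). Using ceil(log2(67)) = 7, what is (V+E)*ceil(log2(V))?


Dijkstra with a binary heap: each vertex is extracted once, each edge may relax once.
Each heap operation costs O(log V).
V + E = 67 + 198 = 265
ceil(log2(67)) = 7 (since 2^6 = 64 < 67 <= 128 = 2^7)
Total heap work = (V+E) * ceil(log2(V)) = 265 * 7 = 1855


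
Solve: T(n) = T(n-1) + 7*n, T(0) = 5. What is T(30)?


Expanding the recurrence:
T(30) = T(29) + 7*30
       = T(28) + 7*29 + 7*30
       ...
       = T(0) + 7*(1 + 2 + ... + 30)
       = 5 + 7 * 30*31/2
       = 5 + 7 * 465
       = 5 + 3255 = 3260


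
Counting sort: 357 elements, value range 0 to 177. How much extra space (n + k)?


n = 357 (output array)
k = 178 (count array for 178 distinct values)
Extra space = 357 + 178 = 535


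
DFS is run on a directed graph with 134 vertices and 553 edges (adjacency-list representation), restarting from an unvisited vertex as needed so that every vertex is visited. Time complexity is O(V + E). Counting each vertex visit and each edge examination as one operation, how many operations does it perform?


A full DFS traversal processes each vertex exactly once (push/pop on stack).
Each directed edge is examined once.
V = 134, E = 553
V + E = 687


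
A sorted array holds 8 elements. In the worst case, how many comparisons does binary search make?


Halving sequence: 8 -> 4 -> 2 -> 1
Number of halvings = 3
Max comparisons = 3 + 1 = 4


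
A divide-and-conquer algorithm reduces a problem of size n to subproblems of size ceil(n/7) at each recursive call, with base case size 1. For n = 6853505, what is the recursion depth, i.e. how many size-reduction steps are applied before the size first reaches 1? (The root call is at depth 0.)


Each step divides the size by 7 (rounding up); after k steps the size is ceil(n/7^k), which equals 1 exactly when 7^k >= n.
So the depth is the smallest k with 7^k >= 6853505, i.e. ceil(log_7(6853505)).
7^8 = 5764801 < 6853505 <= 40353607 = 7^9
Recursion depth = 9


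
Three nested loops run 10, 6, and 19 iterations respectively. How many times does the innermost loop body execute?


Loop 1 (outermost): 10 iterations
Loop 2 (middle): 6 iterations per outer
Loop 3 (innermost): 19 iterations per middle
Total = 10 * 6 * 19 = 1140


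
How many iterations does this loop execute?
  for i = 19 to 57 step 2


The loop variable i takes values starting at 19 and increments by 2 each iteration.
Sequence: i = 19, 21, 23, 25, 27, 29, 31, 33, 35, ...
The upper bound 57 is inclusive, so the count is floor((last - first) / step) + 1:
floor((57 - 19) / 2) + 1 = floor(38/2) + 1 = 19 + 1 = 20


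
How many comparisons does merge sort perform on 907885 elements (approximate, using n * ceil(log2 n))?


Recursion depth: ceil(log2(907885)) = 20
Each recursion level merges n = 907885 elements
Total = 907885 * 20 = 18157700


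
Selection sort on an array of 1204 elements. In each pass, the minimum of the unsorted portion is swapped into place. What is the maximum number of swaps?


Selection sort performs one swap per pass:
  Pass 1: find min in positions 0 to 1203, swap with position 0
  Pass 2: find min in positions 1 to 1203, swap with position 1
  Pass 3: find min in positions 2 to 1203, swap with position 2
  Pass 4: find min in positions 3 to 1203, swap with position 3
  Pass 5: find min in positions 4 to 1203, swap with position 4
  ... (1198 more passes)
Total passes (and swaps) = n - 1 = 1204 - 1 = 1203


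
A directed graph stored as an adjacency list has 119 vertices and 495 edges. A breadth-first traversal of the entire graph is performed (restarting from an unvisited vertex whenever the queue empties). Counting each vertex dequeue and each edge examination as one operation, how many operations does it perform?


A full BFS traversal dequeues each vertex once and examines each edge once.
Vertex visits: 119
Edge visits: 495
V + E = 119 + 495 = 614


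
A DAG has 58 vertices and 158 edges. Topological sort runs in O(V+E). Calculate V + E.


V = 58 (vertex processing)
E = 158 (edge processing)
V + E = 58 + 158 = 216


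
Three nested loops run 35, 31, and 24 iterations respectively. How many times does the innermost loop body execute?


Loop 1 (outermost): 35 iterations
Loop 2 (middle): 31 iterations per outer
Loop 3 (innermost): 24 iterations per middle
Total = 35 * 31 * 24 = 26040


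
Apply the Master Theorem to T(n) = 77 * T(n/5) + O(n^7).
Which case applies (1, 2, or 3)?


The Master Theorem: T(n) = a*T(n/b) + O(n^c)
  a = 77, b = 5, c = 7
log_b(a) = log_5(77) ~ 2.699
Compare b^c with a: 5^7 = 78125 > 77, so c > log_b(a).
Since c > log_b(a), Case 3 applies.
T(n) = O(n^7)
Master Theorem case = 3


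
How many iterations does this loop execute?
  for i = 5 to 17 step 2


The loop variable i takes values starting at 5 and increments by 2 each iteration.
Sequence: i = 5, 7, 9, 11, 13, 15, 17
The upper bound 17 is inclusive, so the count is floor((last - first) / step) + 1:
floor((17 - 5) / 2) + 1 = floor(12/2) + 1 = 6 + 1 = 7


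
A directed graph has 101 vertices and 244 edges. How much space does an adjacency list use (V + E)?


Adjacency list: one list head per vertex + one entry per edge
Vertex heads: 101
Edge entries: 244
Total = 101 + 244 = 345


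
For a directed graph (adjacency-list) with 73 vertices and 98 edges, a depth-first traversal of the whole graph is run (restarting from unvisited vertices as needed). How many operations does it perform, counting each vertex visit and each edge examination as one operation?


A full DFS traversal visits each vertex once and examines each edge once.
V = 73
E = 98
Sum = 73 + 98 = 171


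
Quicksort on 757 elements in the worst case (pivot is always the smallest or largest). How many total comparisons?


In the worst case, each partition step picks the worst pivot:
  Partition 1: 756 comparisons (n-1 elements to compare)
  Partition 2: 755 comparisons
  Partition 3: 754 comparisons
  Partition 4: 753 comparisons
  Partition 5: 752 comparisons
  ...
  Last partition: 0 comparisons
Total = (n-1) + (n-2) + ... + 1 + 0 = n*(n-1)/2
= 757*756/2 = 286146


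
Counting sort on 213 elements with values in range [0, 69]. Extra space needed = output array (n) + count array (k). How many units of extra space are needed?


Output array size: 213 (to store sorted result)
Count array size: 70 (one slot per possible value, range 0 to 69)
Total extra space = 213 + 70 = 283


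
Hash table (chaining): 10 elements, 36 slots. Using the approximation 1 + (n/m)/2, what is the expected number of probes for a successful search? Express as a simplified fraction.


Computing expected probes:
alpha = 10/36
= 1 + alpha/2
= 1 + 10/(2*36)
= (2*36 + 10) / (2*36)
= 82/72 = 41/36


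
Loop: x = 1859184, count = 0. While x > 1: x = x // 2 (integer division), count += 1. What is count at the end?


The variable x halves each step:
x = 1859184 -> 929592 -> 464796 -> 232398 -> 116199 -> 58099 -> 29049 -> 14524 -> 7262 -> 3631 -> 1815 -> 907 -> 453 -> 226 -> 113 -> 56 -> 28 -> 14 -> 7 -> 3 -> 1
Number of halvings = floor(log2(1859184)) = 20


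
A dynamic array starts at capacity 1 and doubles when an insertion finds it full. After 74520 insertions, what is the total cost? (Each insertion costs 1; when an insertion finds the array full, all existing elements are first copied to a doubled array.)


Insertion cost: 74520 (one per element)
Resizes occur just before inserting elements 2, 3, 5, 9, ...
Elements copied at each resize: 1 + 2 + 4 + 8 + 16 + 32 + 64 + 128 + 256 + 512 + 1024 + 2048 + 4096 + 8192 + 16384 + 32768 + 65536
Sum of copies = 131071 (geometric series: 2^k - 1)
Total = 74520 + 131071 = 205591


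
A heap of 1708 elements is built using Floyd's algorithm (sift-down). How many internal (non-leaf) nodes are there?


Leaf nodes occupy roughly half the array.
Sift-down is called for each internal node, starting from the last one.
Internal nodes = floor(n/2) = floor(1708/2) = 854


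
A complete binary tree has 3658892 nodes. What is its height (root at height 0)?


In a complete binary tree, level k holds nodes 2^k .. 2^(k+1)-1 (1-indexed).
Height = floor(log2(n)) = floor(log2(3658892)) = 21
Check: 2^21 = 2097152 <= 3658892 < 4194304 = 2^22


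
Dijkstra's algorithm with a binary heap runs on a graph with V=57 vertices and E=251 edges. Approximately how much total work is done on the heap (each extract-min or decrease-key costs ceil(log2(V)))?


Dijkstra with a binary heap: each vertex is extracted once, each edge may relax once.
Each heap operation costs O(log V).
V + E = 57 + 251 = 308
ceil(log2(57)) = 6 (since 2^5 = 32 < 57 <= 64 = 2^6)
Total heap work = (V+E) * ceil(log2(V)) = 308 * 6 = 1848


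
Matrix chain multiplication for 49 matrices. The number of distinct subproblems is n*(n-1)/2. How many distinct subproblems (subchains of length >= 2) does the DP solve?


Subproblems are indexed by (i, j) where i < j.
Number of such pairs = n*(n-1)/2
= 49 * 48 / 2
= 1176


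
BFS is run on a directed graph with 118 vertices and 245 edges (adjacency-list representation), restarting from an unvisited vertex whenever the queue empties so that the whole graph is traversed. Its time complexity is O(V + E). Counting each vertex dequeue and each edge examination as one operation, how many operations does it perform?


A full BFS traversal dequeues each vertex exactly once and examines each directed edge exactly once.
V = 118 (vertex processing cost)
E = 245 (edge examination cost)
Total operations proportional to V + E = 118 + 245 = 363


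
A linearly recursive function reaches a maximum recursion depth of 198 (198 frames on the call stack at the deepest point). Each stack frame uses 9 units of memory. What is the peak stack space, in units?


Maximum recursion depth = 198 frames
Memory per frame = 9 units
Total stack space = depth * frame_size
= 198 * 9 = 1782


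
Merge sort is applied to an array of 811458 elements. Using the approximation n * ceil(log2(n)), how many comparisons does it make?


Merge sort divides the array into halves recursively.
Number of levels = ceil(log2(811458)) = 20
At each level, approximately n = 811458 comparisons are needed for merging.
Total comparisons ~ n * ceil(log2(n)) = 811458 * 20 = 16229160


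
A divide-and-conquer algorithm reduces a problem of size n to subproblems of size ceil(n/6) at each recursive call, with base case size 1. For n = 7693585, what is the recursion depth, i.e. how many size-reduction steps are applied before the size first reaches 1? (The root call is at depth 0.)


Each step divides the size by 6 (rounding up); after k steps the size is ceil(n/6^k), which equals 1 exactly when 6^k >= n.
So the depth is the smallest k with 6^k >= 7693585, i.e. ceil(log_6(7693585)).
6^8 = 1679616 < 7693585 <= 10077696 = 6^9
Recursion depth = 9


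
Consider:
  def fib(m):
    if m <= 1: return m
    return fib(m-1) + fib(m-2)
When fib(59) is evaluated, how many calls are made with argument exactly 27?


Let N(m) = number of times fib(m) is called while evaluating fib(59).
N(59) = 1 (the initial call).
N(58) = 1 (only fib(59) calls it).
For 1 <= m <= 57: fib(m) is called by fib(m+1) and fib(m+2), so
  N(m) = N(m+1) + N(m+2).
fib(0) is called only by fib(2), so N(0) = N(2).
Walk down from m=59:
  N(59)=1, N(58)=1, N(57)=2, N(56)=3, N(55)=5, N(54)=8, N(53)=13, N(52)=21, N(51)=34, N(50)=55, N(49)=89, N(48)=144, N(47)=233, N(46)=377, N(45)=610, N(44)=987, N(43)=1597, N(42)=2584, N(41)=4181, N(40)=6765, N(39)=10946, N(38)=17711, N(37)=28657, N(36)=46368, N(35)=75025, N(34)=121393, N(33)=196418, N(32)=317811, N(31)=514229, N(30)=832040, N(29)=1346269, N(28)=2178309, N(27)=3524578
N(27) = 3524578


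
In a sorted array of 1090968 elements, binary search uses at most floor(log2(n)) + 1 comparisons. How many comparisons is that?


Halving sequence: 1090968 -> 545484 -> 272742 -> 136371 -> 68185 -> 34092 -> 17046 -> 8523 -> 4261 -> 2130 -> 1065 -> 532 -> 266 -> 133 -> 66 -> 33 -> 16 -> 8 -> 4 -> 2 -> 1
Number of halvings = 20
Max comparisons = 20 + 1 = 21


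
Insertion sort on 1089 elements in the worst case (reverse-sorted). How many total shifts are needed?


In the worst case (reverse-sorted), each element shifts past all previous:
  Element 1: 1 shifts
  Element 2: 2 shifts
  Element 3: 3 shifts
  Element 4: 4 shifts
  Element 5: 5 shifts
  ...
  Element 1088: 1088 shifts
Total = 1 + 2 + ... + 1088
= 1089*(1089-1)/2 = 592416


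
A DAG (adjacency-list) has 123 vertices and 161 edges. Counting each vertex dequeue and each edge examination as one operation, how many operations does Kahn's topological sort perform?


V = 123 (vertex processing)
E = 161 (edge processing)
V + E = 123 + 161 = 284


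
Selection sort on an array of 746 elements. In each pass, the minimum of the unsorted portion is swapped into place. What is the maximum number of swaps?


Selection sort performs one swap per pass:
  Pass 1: find min in positions 0 to 745, swap with position 0
  Pass 2: find min in positions 1 to 745, swap with position 1
  Pass 3: find min in positions 2 to 745, swap with position 2
  Pass 4: find min in positions 3 to 745, swap with position 3
  Pass 5: find min in positions 4 to 745, swap with position 4
  ... (740 more passes)
Total passes (and swaps) = n - 1 = 746 - 1 = 745


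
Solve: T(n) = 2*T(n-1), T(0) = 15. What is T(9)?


Unrolling:
T(9) = 2*T(8) = 2^2*T(7) = ... = 2^9*T(0)
= 2^9 * 15
= 512 * 15 = 7680


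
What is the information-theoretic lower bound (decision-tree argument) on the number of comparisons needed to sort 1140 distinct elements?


A binary decision tree of height h has at most 2^h leaves and needs at least n! of them, so h >= ceil(log2(n!)).
1140! is far too large to multiply out, so use Stirling's series:
  ln(n!) ~ n ln n - n + (1/2) ln(2 pi n) + 1/(12n)  (error below 1/(360 n^3), negligible here)
  ln(1140) = 7.0387835
  n ln n = 1140 * 7.0387835 = 8024.2132
  (1/2) ln(2 pi * 1140) = (1/2) ln(7162.8313) = 4.4383
  1/(12*1140) = 0.0001
  ln(1140!) ~ 8024.2132 - 1140 + 4.4383 + 0.0001 = 6888.6516
Convert to base 2: log2(1140!) = 6888.6516 / ln 2 = 6888.6516 / 0.69314718 = 9938.2235
ceil(9938.2235) = 9939
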